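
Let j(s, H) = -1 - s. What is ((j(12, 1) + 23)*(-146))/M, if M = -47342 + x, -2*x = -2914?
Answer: 292/9177 ≈ 0.031819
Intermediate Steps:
x = 1457 (x = -½*(-2914) = 1457)
M = -45885 (M = -47342 + 1457 = -45885)
((j(12, 1) + 23)*(-146))/M = (((-1 - 1*12) + 23)*(-146))/(-45885) = (((-1 - 12) + 23)*(-146))*(-1/45885) = ((-13 + 23)*(-146))*(-1/45885) = (10*(-146))*(-1/45885) = -1460*(-1/45885) = 292/9177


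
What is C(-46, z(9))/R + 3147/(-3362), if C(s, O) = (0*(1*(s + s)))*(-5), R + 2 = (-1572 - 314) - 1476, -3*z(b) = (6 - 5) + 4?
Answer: -3147/3362 ≈ -0.93605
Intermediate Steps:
z(b) = -5/3 (z(b) = -((6 - 5) + 4)/3 = -(1 + 4)/3 = -1/3*5 = -5/3)
R = -3364 (R = -2 + ((-1572 - 314) - 1476) = -2 + (-1886 - 1476) = -2 - 3362 = -3364)
C(s, O) = 0 (C(s, O) = (0*(1*(2*s)))*(-5) = (0*(2*s))*(-5) = 0*(-5) = 0)
C(-46, z(9))/R + 3147/(-3362) = 0/(-3364) + 3147/(-3362) = 0*(-1/3364) + 3147*(-1/3362) = 0 - 3147/3362 = -3147/3362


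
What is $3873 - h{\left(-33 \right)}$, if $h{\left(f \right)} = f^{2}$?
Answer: $2784$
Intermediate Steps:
$3873 - h{\left(-33 \right)} = 3873 - \left(-33\right)^{2} = 3873 - 1089 = 2784$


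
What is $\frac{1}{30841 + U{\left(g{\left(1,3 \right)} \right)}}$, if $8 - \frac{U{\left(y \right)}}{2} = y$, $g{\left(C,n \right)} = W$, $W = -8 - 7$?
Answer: $\frac{1}{30887} \approx 3.2376 \cdot 10^{-5}$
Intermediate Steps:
$W = -15$
$g{\left(C,n \right)} = -15$
$U{\left(y \right)} = 16 - 2 y$
$\frac{1}{30841 + U{\left(g{\left(1,3 \right)} \right)}} = \frac{1}{30841 + \left(16 - -30\right)} = \frac{1}{30841 + \left(16 + 30\right)} = \frac{1}{30841 + 46} = \frac{1}{30887}$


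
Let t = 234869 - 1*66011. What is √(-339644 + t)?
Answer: I*√170786 ≈ 413.26*I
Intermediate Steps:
t = 168858 (t = 234869 - 66011 = 168858)
√(-339644 + t) = √(-339644 + 168858) = √(-170786) = I*√170786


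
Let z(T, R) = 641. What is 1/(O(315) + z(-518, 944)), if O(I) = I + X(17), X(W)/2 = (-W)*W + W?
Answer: 1/412 ≈ 0.0024272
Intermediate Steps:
X(W) = -2*W² + 2*W (X(W) = 2*((-W)*W + W) = 2*(-W² + W) = 2*(W - W²) = -2*W² + 2*W)
O(I) = -544 + I (O(I) = I + 2*17*(1 - 1*17) = I + 2*17*(1 - 17) = I + 2*17*(-16) = I - 544 = -544 + I)
1/(O(315) + z(-518, 944)) = 1/((-544 + 315) + 641) = 1/(-229 + 641) = 1/412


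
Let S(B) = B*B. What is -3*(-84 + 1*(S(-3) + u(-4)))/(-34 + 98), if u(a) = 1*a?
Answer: 237/64 ≈ 3.7031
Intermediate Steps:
S(B) = B²
u(a) = a
-3*(-84 + 1*(S(-3) + u(-4)))/(-34 + 98) = -3*(-84 + 1*((-3)² - 4))/(-34 + 98) = -3*(-84 + 1*(9 - 4))/64 = -3*(-84 + 1*5)/64 = -3*(-84 + 5)/64 = -(-237)/64 = -3*(-79/64) = 237/64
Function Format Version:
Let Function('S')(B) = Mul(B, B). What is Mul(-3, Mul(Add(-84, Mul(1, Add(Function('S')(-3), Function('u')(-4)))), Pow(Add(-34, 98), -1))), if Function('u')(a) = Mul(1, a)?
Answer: Rational(237, 64) ≈ 3.7031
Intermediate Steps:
Function('S')(B) = Pow(B, 2)
Function('u')(a) = a
Mul(-3, Mul(Add(-84, Mul(1, Add(Function('S')(-3), Function('u')(-4)))), Pow(Add(-34, 98), -1))) = Mul(-3, Mul(Add(-84, Mul(1, Add(Pow(-3, 2), -4))), Pow(Add(-34, 98), -1))) = Mul(-3, Mul(Add(-84, Mul(1, Add(9, -4))), Pow(64, -1))) = Mul(-3, Mul(Add(-84, Mul(1, 5)), Rational(1, 64))) = Mul(-3, Mul(Add(-84, 5), Rational(1, 64))) = Mul(-3, Mul(-79, Rational(1, 64))) = Mul(-3, Rational(-79, 64)) = Rational(237, 64)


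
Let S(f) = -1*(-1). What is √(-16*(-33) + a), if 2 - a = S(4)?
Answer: 23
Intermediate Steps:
S(f) = 1
a = 1 (a = 2 - 1*1 = 2 - 1 = 1)
√(-16*(-33) + a) = √(-16*(-33) + 1) = √(528 + 1) = √529 = 23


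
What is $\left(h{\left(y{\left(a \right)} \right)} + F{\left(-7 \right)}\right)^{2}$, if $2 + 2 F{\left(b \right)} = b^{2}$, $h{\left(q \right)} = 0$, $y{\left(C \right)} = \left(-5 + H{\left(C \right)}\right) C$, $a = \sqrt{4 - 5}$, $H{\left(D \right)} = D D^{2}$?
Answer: $\frac{2209}{4} \approx 552.25$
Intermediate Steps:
$H{\left(D \right)} = D^{3}$
$a = i$ ($a = \sqrt{-1} = i \approx 1.0 i$)
$y{\left(C \right)} = C \left(-5 + C^{3}\right)$ ($y{\left(C \right)} = \left(-5 + C^{3}\right) C = C \left(-5 + C^{3}\right)$)
$F{\left(b \right)} = -1 + \frac{b^{2}}{2}$
$\left(h{\left(y{\left(a \right)} \right)} + F{\left(-7 \right)}\right)^{2} = \left(0 - \left(1 - \frac{\left(-7\right)^{2}}{2}\right)\right)^{2} = \left(0 + \left(-1 + \frac{1}{2} \cdot 49\right)\right)^{2} = \left(0 + \left(-1 + \frac{49}{2}\right)\right)^{2} = \left(0 + \frac{47}{2}\right)^{2} = \left(\frac{47}{2}\right)^{2} = \frac{2209}{4}$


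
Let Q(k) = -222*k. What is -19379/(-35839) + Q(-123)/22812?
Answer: 236782247/136259878 ≈ 1.7377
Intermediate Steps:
-19379/(-35839) + Q(-123)/22812 = -19379/(-35839) - 222*(-123)/22812 = -19379*(-1/35839) + 27306*(1/22812) = 19379/35839 + 4551/3802 = 236782247/136259878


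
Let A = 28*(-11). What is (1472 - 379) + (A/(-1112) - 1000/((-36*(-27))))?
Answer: 73785733/67554 ≈ 1092.2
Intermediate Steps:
A = -308
(1472 - 379) + (A/(-1112) - 1000/((-36*(-27)))) = (1472 - 379) + (-308/(-1112) - 1000/((-36*(-27)))) = 1093 + (-308*(-1/1112) - 1000/972) = 1093 + (77/278 - 1000*1/972) = 1093 + (77/278 - 250/243) = 1093 - 50789/67554 = 73785733/67554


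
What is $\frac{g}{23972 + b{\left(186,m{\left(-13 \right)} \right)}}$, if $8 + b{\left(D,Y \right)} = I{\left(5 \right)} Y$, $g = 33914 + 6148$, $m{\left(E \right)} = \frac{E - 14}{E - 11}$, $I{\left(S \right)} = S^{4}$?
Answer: $\frac{106832}{65779} \approx 1.6241$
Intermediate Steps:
$m{\left(E \right)} = \frac{-14 + E}{-11 + E}$
$g = 40062$
$b{\left(D,Y \right)} = -8 + 625 Y$ ($b{\left(D,Y \right)} = -8 + 5^{4} Y = -8 + 625 Y$)
$\frac{g}{23972 + b{\left(186,m{\left(-13 \right)} \right)}} = \frac{40062}{23972 - \left(8 - 625 \frac{-14 - 13}{-11 - 13}\right)} = \frac{40062}{23972 - \left(8 - 625 \frac{1}{-24} \left(-27\right)\right)} = \frac{40062}{23972 - \left(8 - 625 \left(\left(- \frac{1}{24}\right) \left(-27\right)\right)\right)} = \frac{40062}{23972 + \left(-8 + 625 \cdot \frac{9}{8}\right)} = \frac{40062}{23972 + \left(-8 + \frac{5625}{8}\right)} = \frac{40062}{23972 + \frac{5561}{8}} = \frac{40062}{\frac{197337}{8}} = 40062 \cdot \frac{8}{197337} = \frac{106832}{65779}$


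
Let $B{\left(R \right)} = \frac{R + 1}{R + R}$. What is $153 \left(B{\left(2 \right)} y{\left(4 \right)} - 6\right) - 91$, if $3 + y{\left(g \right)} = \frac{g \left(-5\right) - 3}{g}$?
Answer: $- \frac{32209}{16} \approx -2013.1$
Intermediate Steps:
$B{\left(R \right)} = \frac{1 + R}{2 R}$
$y{\left(g \right)} = -3 + \frac{-3 - 5 g}{g}$ ($y{\left(g \right)} = -3 + \frac{g \left(-5\right) - 3}{g} = -3 + \frac{- 5 g - 3}{g} = -3 + \frac{-3 - 5 g}{g}$)
$153 \left(B{\left(2 \right)} y{\left(4 \right)} - 6\right) - 91 = 153 \left(\frac{1 + 2}{2 \cdot 2} \left(-8 - \frac{3}{4}\right) - 6\right) - 91 = 153 \left(\frac{1}{2} \cdot \frac{1}{2} \cdot 3 \left(-8 - \frac{3}{4}\right) - 6\right) - 91 = 153 \left(\frac{3 \left(-8 - \frac{3}{4}\right)}{4} - 6\right) - 91 = 153 \left(\frac{3}{4} \left(- \frac{35}{4}\right) - 6\right) - 91 = 153 \left(- \frac{105}{16} - 6\right) - 91 = 153 \left(- \frac{201}{16}\right) - 91 = - \frac{30753}{16} - 91 = - \frac{32209}{16}$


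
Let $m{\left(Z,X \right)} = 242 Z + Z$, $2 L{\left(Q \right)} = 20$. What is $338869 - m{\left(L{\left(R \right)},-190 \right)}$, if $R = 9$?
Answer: $336439$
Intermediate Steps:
$L{\left(Q \right)} = 10$ ($L{\left(Q \right)} = \frac{1}{2} \cdot 20 = 10$)
$m{\left(Z,X \right)} = 243 Z$
$338869 - m{\left(L{\left(R \right)},-190 \right)} = 338869 - 243 \cdot 10 = 338869 - 2430 = 336439$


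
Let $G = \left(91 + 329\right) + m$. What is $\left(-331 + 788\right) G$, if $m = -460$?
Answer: $-18280$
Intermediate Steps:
$G = -40$ ($G = \left(91 + 329\right) - 460 = 420 - 460 = -40$)
$\left(-331 + 788\right) G = \left(-331 + 788\right) \left(-40\right) = 457 \left(-40\right) = -18280$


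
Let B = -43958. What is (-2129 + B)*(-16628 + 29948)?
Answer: -613878840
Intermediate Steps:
(-2129 + B)*(-16628 + 29948) = (-2129 - 43958)*(-16628 + 29948) = -46087*13320 = -613878840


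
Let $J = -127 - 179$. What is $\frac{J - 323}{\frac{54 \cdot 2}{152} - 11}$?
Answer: $\frac{1406}{23} \approx 61.13$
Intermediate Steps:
$J = -306$
$\frac{J - 323}{\frac{54 \cdot 2}{152} - 11} = \frac{-306 - 323}{\frac{54 \cdot 2}{152} - 11} = - \frac{629}{108 \cdot \frac{1}{152} - 11} = - \frac{629}{\frac{27}{38} - 11} = - \frac{629}{- \frac{391}{38}} = \left(-629\right) \left(- \frac{38}{391}\right) = \frac{1406}{23}$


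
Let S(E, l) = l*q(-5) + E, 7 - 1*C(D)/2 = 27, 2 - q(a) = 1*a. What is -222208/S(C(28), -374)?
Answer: 111104/1329 ≈ 83.600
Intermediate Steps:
q(a) = 2 - a
C(D) = -40 (C(D) = 14 - 2*27 = 14 - 54 = -40)
S(E, l) = E + 7*l (S(E, l) = l*(2 - 1*(-5)) + E = l*(2 + 5) + E = l*7 + E = 7*l + E = E + 7*l)
-222208/S(C(28), -374) = -222208/(-40 + 7*(-374)) = -222208/(-40 - 2618) = -222208/(-2658) = -222208*(-1/2658) = 111104/1329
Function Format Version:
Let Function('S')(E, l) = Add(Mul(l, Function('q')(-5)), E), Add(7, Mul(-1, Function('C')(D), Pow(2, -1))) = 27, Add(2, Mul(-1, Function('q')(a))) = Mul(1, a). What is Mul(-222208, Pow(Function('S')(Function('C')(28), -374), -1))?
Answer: Rational(111104, 1329) ≈ 83.600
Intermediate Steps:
Function('q')(a) = Add(2, Mul(-1, a)) (Function('q')(a) = Add(2, Mul(-1, Mul(1, a))) = Add(2, Mul(-1, a)))
Function('C')(D) = -40 (Function('C')(D) = Add(14, Mul(-2, 27)) = Add(14, -54) = -40)
Function('S')(E, l) = Add(E, Mul(7, l)) (Function('S')(E, l) = Add(Mul(l, Add(2, Mul(-1, -5))), E) = Add(Mul(l, Add(2, 5)), E) = Add(Mul(l, 7), E) = Add(Mul(7, l), E) = Add(E, Mul(7, l)))
Mul(-222208, Pow(Function('S')(Function('C')(28), -374), -1)) = Mul(-222208, Pow(Add(-40, Mul(7, -374)), -1)) = Mul(-222208, Pow(Add(-40, -2618), -1)) = Mul(-222208, Pow(-2658, -1)) = Mul(-222208, Rational(-1, 2658)) = Rational(111104, 1329)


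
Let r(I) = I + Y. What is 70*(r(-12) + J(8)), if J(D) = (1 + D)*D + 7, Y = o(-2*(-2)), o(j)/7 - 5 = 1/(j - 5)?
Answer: 6650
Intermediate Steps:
o(j) = 35 + 7/(-5 + j) (o(j) = 35 + 7/(j - 5) = 35 + 7/(-5 + j))
Y = 28 (Y = 7*(-24 + 5*(-2*(-2)))/(-5 - 2*(-2)) = 7*(-24 + 5*4)/(-5 + 4) = 7*(-24 + 20)/(-1) = 7*(-1)*(-4) = 28)
J(D) = 7 + D*(1 + D) (J(D) = D*(1 + D) + 7 = 7 + D*(1 + D))
r(I) = 28 + I (r(I) = I + 28 = 28 + I)
70*(r(-12) + J(8)) = 70*((28 - 12) + (7 + 8 + 8**2)) = 70*(16 + (7 + 8 + 64)) = 70*(16 + 79) = 70*95 = 6650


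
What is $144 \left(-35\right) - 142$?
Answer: $-5182$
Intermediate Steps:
$144 \left(-35\right) - 142 = -5040 - 142 = -5182$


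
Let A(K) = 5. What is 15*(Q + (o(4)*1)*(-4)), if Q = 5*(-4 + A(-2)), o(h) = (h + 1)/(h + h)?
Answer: 75/2 ≈ 37.500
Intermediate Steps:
o(h) = (1 + h)/(2*h) (o(h) = (1 + h)/((2*h)) = (1 + h)*(1/(2*h)) = (1 + h)/(2*h))
Q = 5 (Q = 5*(-4 + 5) = 5*1 = 5)
15*(Q + (o(4)*1)*(-4)) = 15*(5 + (((½)*(1 + 4)/4)*1)*(-4)) = 15*(5 + (((½)*(¼)*5)*1)*(-4)) = 15*(5 + ((5/8)*1)*(-4)) = 15*(5 + (5/8)*(-4)) = 15*(5 - 5/2) = 15*(5/2) = 75/2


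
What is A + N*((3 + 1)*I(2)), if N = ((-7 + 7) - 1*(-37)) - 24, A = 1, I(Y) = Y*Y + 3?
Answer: 365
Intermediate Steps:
I(Y) = 3 + Y**2 (I(Y) = Y**2 + 3 = 3 + Y**2)
N = 13 (N = (0 + 37) - 24 = 37 - 24 = 13)
A + N*((3 + 1)*I(2)) = 1 + 13*((3 + 1)*(3 + 2**2)) = 1 + 13*(4*(3 + 4)) = 1 + 13*(4*7) = 1 + 13*28 = 1 + 364 = 365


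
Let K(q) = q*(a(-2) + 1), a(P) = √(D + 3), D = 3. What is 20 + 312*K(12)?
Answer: 3764 + 3744*√6 ≈ 12935.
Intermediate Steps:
a(P) = √6 (a(P) = √(3 + 3) = √6)
K(q) = q*(1 + √6) (K(q) = q*(√6 + 1) = q*(1 + √6))
20 + 312*K(12) = 20 + 312*(12*(1 + √6)) = 20 + 312*(12 + 12*√6) = 20 + (3744 + 3744*√6) = 3764 + 3744*√6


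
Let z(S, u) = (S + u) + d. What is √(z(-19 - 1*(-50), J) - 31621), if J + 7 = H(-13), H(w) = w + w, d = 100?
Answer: I*√31523 ≈ 177.55*I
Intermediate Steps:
H(w) = 2*w
J = -33 (J = -7 + 2*(-13) = -7 - 26 = -33)
z(S, u) = 100 + S + u (z(S, u) = (S + u) + 100 = 100 + S + u)
√(z(-19 - 1*(-50), J) - 31621) = √((100 + (-19 - 1*(-50)) - 33) - 31621) = √((100 + (-19 + 50) - 33) - 31621) = √((100 + 31 - 33) - 31621) = √(98 - 31621) = √(-31523) = I*√31523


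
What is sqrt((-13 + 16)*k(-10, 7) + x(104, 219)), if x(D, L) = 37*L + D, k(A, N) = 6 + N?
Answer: sqrt(8246) ≈ 90.807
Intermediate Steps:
x(D, L) = D + 37*L
sqrt((-13 + 16)*k(-10, 7) + x(104, 219)) = sqrt((-13 + 16)*(6 + 7) + (104 + 37*219)) = sqrt(3*13 + (104 + 8103)) = sqrt(39 + 8207) = sqrt(8246)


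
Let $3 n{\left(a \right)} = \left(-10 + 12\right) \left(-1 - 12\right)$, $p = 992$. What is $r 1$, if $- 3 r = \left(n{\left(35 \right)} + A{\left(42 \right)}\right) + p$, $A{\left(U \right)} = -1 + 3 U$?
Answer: $- \frac{3325}{9} \approx -369.44$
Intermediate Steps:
$n{\left(a \right)} = - \frac{26}{3}$ ($n{\left(a \right)} = \frac{\left(-10 + 12\right) \left(-1 - 12\right)}{3} = \frac{2 \left(-13\right)}{3} = \frac{1}{3} \left(-26\right) = - \frac{26}{3}$)
$r = - \frac{3325}{9}$ ($r = - \frac{\left(- \frac{26}{3} + \left(-1 + 3 \cdot 42\right)\right) + 992}{3} = - \frac{\left(- \frac{26}{3} + \left(-1 + 126\right)\right) + 992}{3} = - \frac{\left(- \frac{26}{3} + 125\right) + 992}{3} = - \frac{\frac{349}{3} + 992}{3} = \left(- \frac{1}{3}\right) \frac{3325}{3} = - \frac{3325}{9} \approx -369.44$)
$r 1 = \left(- \frac{3325}{9}\right) 1 = - \frac{3325}{9}$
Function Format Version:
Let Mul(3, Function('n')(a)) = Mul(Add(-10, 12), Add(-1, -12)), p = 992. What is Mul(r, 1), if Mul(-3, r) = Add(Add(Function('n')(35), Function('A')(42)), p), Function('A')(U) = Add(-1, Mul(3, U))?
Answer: Rational(-3325, 9) ≈ -369.44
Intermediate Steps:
Function('n')(a) = Rational(-26, 3) (Function('n')(a) = Mul(Rational(1, 3), Mul(Add(-10, 12), Add(-1, -12))) = Mul(Rational(1, 3), Mul(2, -13)) = Mul(Rational(1, 3), -26) = Rational(-26, 3))
r = Rational(-3325, 9) (r = Mul(Rational(-1, 3), Add(Add(Rational(-26, 3), Add(-1, Mul(3, 42))), 992)) = Mul(Rational(-1, 3), Add(Add(Rational(-26, 3), Add(-1, 126)), 992)) = Mul(Rational(-1, 3), Add(Add(Rational(-26, 3), 125), 992)) = Mul(Rational(-1, 3), Add(Rational(349, 3), 992)) = Mul(Rational(-1, 3), Rational(3325, 3)) = Rational(-3325, 9) ≈ -369.44)
Mul(r, 1) = Mul(Rational(-3325, 9), 1) = Rational(-3325, 9)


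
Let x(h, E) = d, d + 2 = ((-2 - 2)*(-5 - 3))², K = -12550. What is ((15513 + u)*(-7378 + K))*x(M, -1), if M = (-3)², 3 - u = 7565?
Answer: -161933373616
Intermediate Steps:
u = -7562 (u = 3 - 1*7565 = 3 - 7565 = -7562)
M = 9
d = 1022 (d = -2 + ((-2 - 2)*(-5 - 3))² = -2 + (-4*(-8))² = -2 + 32² = -2 + 1024 = 1022)
x(h, E) = 1022
((15513 + u)*(-7378 + K))*x(M, -1) = ((15513 - 7562)*(-7378 - 12550))*1022 = (7951*(-19928))*1022 = -158447528*1022 = -161933373616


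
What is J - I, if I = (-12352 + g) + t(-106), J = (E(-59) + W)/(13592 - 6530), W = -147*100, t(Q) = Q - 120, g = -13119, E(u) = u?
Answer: 181457455/7062 ≈ 25695.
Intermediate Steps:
t(Q) = -120 + Q
W = -14700
J = -14759/7062 (J = (-59 - 14700)/(13592 - 6530) = -14759/7062 ≈ -2.0899)
I = -25697 (I = (-12352 - 13119) + (-120 - 106) = -25471 - 226 = -25697)
J - I = -14759/7062 - 1*(-25697) = -14759/7062 + 25697 = 181457455/7062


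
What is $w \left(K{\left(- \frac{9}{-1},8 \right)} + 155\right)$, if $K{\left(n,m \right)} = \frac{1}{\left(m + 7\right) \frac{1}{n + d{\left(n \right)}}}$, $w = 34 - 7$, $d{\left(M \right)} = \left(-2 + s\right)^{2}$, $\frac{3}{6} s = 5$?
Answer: $\frac{21582}{5} \approx 4316.4$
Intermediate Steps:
$s = 10$ ($s = 2 \cdot 5 = 10$)
$d{\left(M \right)} = 64$ ($d{\left(M \right)} = \left(-2 + 10\right)^{2} = 8^{2} = 64$)
$w = 27$
$K{\left(n,m \right)} = \frac{64 + n}{7 + m}$ ($K{\left(n,m \right)} = \frac{1}{\left(m + 7\right) \frac{1}{n + 64}} = \frac{1}{\left(7 + m\right) \frac{1}{64 + n}} = \frac{1}{\frac{1}{64 + n} \left(7 + m\right)} = \frac{64 + n}{7 + m}$)
$w \left(K{\left(- \frac{9}{-1},8 \right)} + 155\right) = 27 \left(\frac{64 - \frac{9}{-1}}{7 + 8} + 155\right) = 27 \left(\frac{64 - -9}{15} + 155\right) = 27 \left(\frac{64 + 9}{15} + 155\right) = 27 \left(\frac{1}{15} \cdot 73 + 155\right) = 27 \left(\frac{73}{15} + 155\right) = 27 \cdot \frac{2398}{15} = \frac{21582}{5}$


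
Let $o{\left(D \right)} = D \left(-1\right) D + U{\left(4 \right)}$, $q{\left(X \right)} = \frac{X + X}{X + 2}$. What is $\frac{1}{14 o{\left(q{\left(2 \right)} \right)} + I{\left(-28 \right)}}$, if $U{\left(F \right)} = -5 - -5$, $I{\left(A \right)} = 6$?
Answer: $- \frac{1}{8} \approx -0.125$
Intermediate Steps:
$U{\left(F \right)} = 0$ ($U{\left(F \right)} = -5 + 5 = 0$)
$q{\left(X \right)} = \frac{2 X}{2 + X}$
$o{\left(D \right)} = - D^{2}$ ($o{\left(D \right)} = D \left(-1\right) D + 0 = - D D + 0 = - D^{2} + 0 = - D^{2}$)
$\frac{1}{14 o{\left(q{\left(2 \right)} \right)} + I{\left(-28 \right)}} = \frac{1}{14 \left(- \left(2 \cdot 2 \frac{1}{2 + 2}\right)^{2}\right) + 6} = \frac{1}{14 \left(- \left(2 \cdot 2 \cdot \frac{1}{4}\right)^{2}\right) + 6} = \frac{1}{14 \left(- 1^{2}\right) + 6} = \frac{1}{14 \left(\left(-1\right) 1\right) + 6} = \frac{1}{14 \left(-1\right) + 6} = \frac{1}{-14 + 6} = \frac{1}{-8} = - \frac{1}{8}$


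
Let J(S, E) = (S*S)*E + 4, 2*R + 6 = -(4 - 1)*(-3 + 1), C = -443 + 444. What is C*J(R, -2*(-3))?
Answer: 4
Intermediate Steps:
C = 1
R = 0 (R = -3 + (-(4 - 1)*(-3 + 1))/2 = -3 + (-3*(-2))/2 = -3 + (-1*(-6))/2 = -3 + (½)*6 = -3 + 3 = 0)
J(S, E) = 4 + E*S² (J(S, E) = S²*E + 4 = E*S² + 4 = 4 + E*S²)
C*J(R, -2*(-3)) = 1*(4 - 2*(-3)*0²) = 1*(4 + 6*0) = 1*(4 + 0) = 1*4 = 4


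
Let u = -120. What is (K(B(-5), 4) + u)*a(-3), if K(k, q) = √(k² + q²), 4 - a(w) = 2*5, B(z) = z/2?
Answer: 720 - 3*√89 ≈ 691.70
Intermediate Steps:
B(z) = z/2
a(w) = -6 (a(w) = 4 - 2*5 = 4 - 1*10 = 4 - 10 = -6)
(K(B(-5), 4) + u)*a(-3) = (√(((½)*(-5))² + 4²) - 120)*(-6) = (√((-5/2)² + 16) - 120)*(-6) = (√(25/4 + 16) - 120)*(-6) = (√(89/4) - 120)*(-6) = (√89/2 - 120)*(-6) = (-120 + √89/2)*(-6) = 720 - 3*√89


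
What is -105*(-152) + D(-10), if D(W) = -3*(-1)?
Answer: 15963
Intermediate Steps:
D(W) = 3
-105*(-152) + D(-10) = -105*(-152) + 3 = 15960 + 3 = 15963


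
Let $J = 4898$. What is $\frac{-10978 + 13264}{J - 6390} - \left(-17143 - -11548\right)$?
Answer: $\frac{4172727}{746} \approx 5593.5$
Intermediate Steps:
$\frac{-10978 + 13264}{J - 6390} - \left(-17143 - -11548\right) = \frac{-10978 + 13264}{4898 - 6390} - \left(-17143 - -11548\right) = \frac{2286}{-1492} - \left(-17143 + 11548\right) = 2286 \left(- \frac{1}{1492}\right) - -5595 = - \frac{1143}{746} + 5595 = \frac{4172727}{746}$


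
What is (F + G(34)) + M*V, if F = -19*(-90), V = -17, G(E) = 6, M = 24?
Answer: 1308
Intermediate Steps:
F = 1710
(F + G(34)) + M*V = (1710 + 6) + 24*(-17) = 1716 - 408 = 1308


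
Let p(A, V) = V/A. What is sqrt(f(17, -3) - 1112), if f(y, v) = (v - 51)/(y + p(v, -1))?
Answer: I*sqrt(753818)/26 ≈ 33.393*I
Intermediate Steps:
f(y, v) = (-51 + v)/(y - 1/v) (f(y, v) = (v - 51)/(y - 1/v) = (-51 + v)/(y - 1/v))
sqrt(f(17, -3) - 1112) = sqrt(-3*(-51 - 3)/(-1 - 3*17) - 1112) = sqrt(-3*(-54)/(-1 - 51) - 1112) = sqrt(-3*(-54)/(-52) - 1112) = sqrt(-3*(-1/52)*(-54) - 1112) = sqrt(-81/26 - 1112) = sqrt(-28993/26) = I*sqrt(753818)/26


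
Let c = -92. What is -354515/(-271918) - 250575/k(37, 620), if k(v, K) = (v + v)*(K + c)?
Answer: -9047373795/1770730016 ≈ -5.1094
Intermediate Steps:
k(v, K) = 2*v*(-92 + K) (k(v, K) = (v + v)*(K - 92) = (2*v)*(-92 + K) = 2*v*(-92 + K))
-354515/(-271918) - 250575/k(37, 620) = -354515/(-271918) - 250575*1/(74*(-92 + 620)) = -354515*(-1/271918) - 250575/(2*37*528) = 354515/271918 - 250575/39072 = 354515/271918 - 250575*1/39072 = 354515/271918 - 83525/13024 = -9047373795/1770730016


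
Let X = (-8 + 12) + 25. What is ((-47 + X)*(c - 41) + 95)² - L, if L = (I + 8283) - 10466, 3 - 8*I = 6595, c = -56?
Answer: 3392288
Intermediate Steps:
I = -824 (I = 3/8 - ⅛*6595 = 3/8 - 6595/8 = -824)
X = 29 (X = 4 + 25 = 29)
L = -3007 (L = (-824 + 8283) - 10466 = 7459 - 10466 = -3007)
((-47 + X)*(c - 41) + 95)² - L = ((-47 + 29)*(-56 - 41) + 95)² - 1*(-3007) = (-18*(-97) + 95)² + 3007 = (1746 + 95)² + 3007 = 1841² + 3007 = 3389281 + 3007 = 3392288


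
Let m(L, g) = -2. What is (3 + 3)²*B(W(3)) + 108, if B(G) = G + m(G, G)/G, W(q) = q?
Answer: 192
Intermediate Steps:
B(G) = G - 2/G
(3 + 3)²*B(W(3)) + 108 = (3 + 3)²*(3 - 2/3) + 108 = 6²*(3 - 2*⅓) + 108 = 36*(3 - ⅔) + 108 = 36*(7/3) + 108 = 84 + 108 = 192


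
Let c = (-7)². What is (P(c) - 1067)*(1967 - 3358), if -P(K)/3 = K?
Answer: 1688674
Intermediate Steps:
c = 49
P(K) = -3*K
(P(c) - 1067)*(1967 - 3358) = (-3*49 - 1067)*(1967 - 3358) = (-147 - 1067)*(-1391) = -1214*(-1391) = 1688674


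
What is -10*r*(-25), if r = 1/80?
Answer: 25/8 ≈ 3.1250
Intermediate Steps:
r = 1/80 ≈ 0.012500
-10*r*(-25) = -10*1/80*(-25) = -1/8*(-25) = 25/8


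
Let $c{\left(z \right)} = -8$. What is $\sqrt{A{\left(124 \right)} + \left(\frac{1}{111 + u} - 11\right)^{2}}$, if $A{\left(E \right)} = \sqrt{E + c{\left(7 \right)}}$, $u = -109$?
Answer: $\frac{\sqrt{441 + 8 \sqrt{29}}}{2} \approx 11.001$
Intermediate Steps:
$A{\left(E \right)} = \sqrt{-8 + E}$ ($A{\left(E \right)} = \sqrt{E - 8} = \sqrt{-8 + E}$)
$\sqrt{A{\left(124 \right)} + \left(\frac{1}{111 + u} - 11\right)^{2}} = \sqrt{\sqrt{-8 + 124} + \left(\frac{1}{111 - 109} - 11\right)^{2}} = \sqrt{\sqrt{116} + \left(\frac{1}{2} - 11\right)^{2}} = \sqrt{2 \sqrt{29} + \left(\frac{1}{2} - 11\right)^{2}} = \sqrt{2 \sqrt{29} + \left(- \frac{21}{2}\right)^{2}} = \sqrt{2 \sqrt{29} + \frac{441}{4}} = \sqrt{\frac{441}{4} + 2 \sqrt{29}}$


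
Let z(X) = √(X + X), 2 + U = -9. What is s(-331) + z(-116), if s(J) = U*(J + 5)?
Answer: 3586 + 2*I*√58 ≈ 3586.0 + 15.232*I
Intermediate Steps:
U = -11 (U = -2 - 9 = -11)
s(J) = -55 - 11*J (s(J) = -11*(J + 5) = -11*(5 + J) = -55 - 11*J)
z(X) = √2*√X (z(X) = √(2*X) = √2*√X)
s(-331) + z(-116) = (-55 - 11*(-331)) + √2*√(-116) = (-55 + 3641) + √2*(2*I*√29) = 3586 + 2*I*√58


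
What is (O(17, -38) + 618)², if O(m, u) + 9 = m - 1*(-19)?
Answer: 416025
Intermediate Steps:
O(m, u) = 10 + m (O(m, u) = -9 + (m - 1*(-19)) = -9 + (m + 19) = -9 + (19 + m) = 10 + m)
(O(17, -38) + 618)² = ((10 + 17) + 618)² = (27 + 618)² = 645² = 416025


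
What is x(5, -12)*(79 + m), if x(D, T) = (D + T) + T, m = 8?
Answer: -1653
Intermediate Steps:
x(D, T) = D + 2*T
x(5, -12)*(79 + m) = (5 + 2*(-12))*(79 + 8) = (5 - 24)*87 = -19*87 = -1653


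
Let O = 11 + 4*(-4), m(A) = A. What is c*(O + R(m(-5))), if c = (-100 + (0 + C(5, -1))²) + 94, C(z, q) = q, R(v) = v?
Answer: 50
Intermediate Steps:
O = -5 (O = 11 - 16 = -5)
c = -5 (c = (-100 + (0 - 1)²) + 94 = (-100 + (-1)²) + 94 = (-100 + 1) + 94 = -99 + 94 = -5)
c*(O + R(m(-5))) = -5*(-5 - 5) = -5*(-10) = 50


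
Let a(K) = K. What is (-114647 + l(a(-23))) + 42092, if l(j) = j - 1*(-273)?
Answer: -72305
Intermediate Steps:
l(j) = 273 + j (l(j) = j + 273 = 273 + j)
(-114647 + l(a(-23))) + 42092 = (-114647 + (273 - 23)) + 42092 = (-114647 + 250) + 42092 = -114397 + 42092 = -72305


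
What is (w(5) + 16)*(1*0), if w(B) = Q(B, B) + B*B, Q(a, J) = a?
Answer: 0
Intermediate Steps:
w(B) = B + B² (w(B) = B + B*B = B + B²)
(w(5) + 16)*(1*0) = (5*(1 + 5) + 16)*(1*0) = (5*6 + 16)*0 = (30 + 16)*0 = 46*0 = 0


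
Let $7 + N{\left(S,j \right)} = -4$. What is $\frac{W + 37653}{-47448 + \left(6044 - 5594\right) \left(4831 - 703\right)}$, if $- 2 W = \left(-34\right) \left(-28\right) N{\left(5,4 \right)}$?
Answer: $\frac{42889}{1810152} \approx 0.023694$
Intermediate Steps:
$N{\left(S,j \right)} = -11$ ($N{\left(S,j \right)} = -7 - 4 = -11$)
$W = 5236$ ($W = - \frac{\left(-34\right) \left(-28\right) \left(-11\right)}{2} = - \frac{952 \left(-11\right)}{2} = \left(- \frac{1}{2}\right) \left(-10472\right) = 5236$)
$\frac{W + 37653}{-47448 + \left(6044 - 5594\right) \left(4831 - 703\right)} = \frac{5236 + 37653}{-47448 + \left(6044 - 5594\right) \left(4831 - 703\right)} = \frac{42889}{-47448 + 450 \cdot 4128} = \frac{42889}{-47448 + 1857600} = \frac{42889}{1810152}$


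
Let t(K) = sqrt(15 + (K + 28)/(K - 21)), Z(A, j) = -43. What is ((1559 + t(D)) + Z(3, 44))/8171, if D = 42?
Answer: 1516/8171 + sqrt(165)/24513 ≈ 0.18606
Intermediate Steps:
t(K) = sqrt(15 + (28 + K)/(-21 + K))
((1559 + t(D)) + Z(3, 44))/8171 = ((1559 + sqrt((-287 + 16*42)/(-21 + 42))) - 43)/8171 = ((1559 + sqrt((-287 + 672)/21)) - 43)*(1/8171) = ((1559 + sqrt((1/21)*385)) - 43)*(1/8171) = ((1559 + sqrt(55/3)) - 43)*(1/8171) = ((1559 + sqrt(165)/3) - 43)*(1/8171) = (1516 + sqrt(165)/3)*(1/8171) = 1516/8171 + sqrt(165)/24513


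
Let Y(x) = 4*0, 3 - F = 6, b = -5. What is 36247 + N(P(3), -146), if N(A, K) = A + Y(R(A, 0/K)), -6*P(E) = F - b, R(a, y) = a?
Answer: 108740/3 ≈ 36247.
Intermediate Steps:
F = -3 (F = 3 - 1*6 = 3 - 6 = -3)
Y(x) = 0
P(E) = -⅓ (P(E) = -(-3 - 1*(-5))/6 = -(-3 + 5)/6 = -⅙*2 = -⅓)
N(A, K) = A (N(A, K) = A + 0 = A)
36247 + N(P(3), -146) = 36247 - ⅓ = 108740/3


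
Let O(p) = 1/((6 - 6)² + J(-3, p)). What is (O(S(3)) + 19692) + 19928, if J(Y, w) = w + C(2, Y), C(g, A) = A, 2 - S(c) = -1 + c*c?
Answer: 356579/9 ≈ 39620.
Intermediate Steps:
S(c) = 3 - c² (S(c) = 2 - (-1 + c*c) = 2 - (-1 + c²) = 2 + (1 - c²) = 3 - c²)
J(Y, w) = Y + w (J(Y, w) = w + Y = Y + w)
O(p) = 1/(-3 + p) (O(p) = 1/((6 - 6)² + (-3 + p)) = 1/(0² + (-3 + p)) = 1/(0 + (-3 + p)) = 1/(-3 + p))
(O(S(3)) + 19692) + 19928 = (1/(-3 + (3 - 1*3²)) + 19692) + 19928 = (1/(-3 + (3 - 1*9)) + 19692) + 19928 = (1/(-3 + (3 - 9)) + 19692) + 19928 = (1/(-3 - 6) + 19692) + 19928 = (1/(-9) + 19692) + 19928 = (-⅑ + 19692) + 19928 = 177227/9 + 19928 = 356579/9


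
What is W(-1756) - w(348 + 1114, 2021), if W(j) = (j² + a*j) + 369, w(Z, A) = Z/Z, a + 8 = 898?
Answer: 1521064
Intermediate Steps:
a = 890 (a = -8 + 898 = 890)
w(Z, A) = 1
W(j) = 369 + j² + 890*j (W(j) = (j² + 890*j) + 369 = 369 + j² + 890*j)
W(-1756) - w(348 + 1114, 2021) = (369 + (-1756)² + 890*(-1756)) - 1*1 = (369 + 3083536 - 1562840) - 1 = 1521065 - 1 = 1521064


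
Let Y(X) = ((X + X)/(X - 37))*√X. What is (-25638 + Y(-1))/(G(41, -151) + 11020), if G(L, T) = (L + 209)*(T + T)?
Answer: 12819/32240 - I/1225120 ≈ 0.39761 - 8.1625e-7*I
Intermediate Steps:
G(L, T) = 2*T*(209 + L) (G(L, T) = (209 + L)*(2*T) = 2*T*(209 + L))
Y(X) = 2*X^(3/2)/(-37 + X) (Y(X) = ((2*X)/(-37 + X))*√X = (2*X/(-37 + X))*√X = 2*X^(3/2)/(-37 + X))
(-25638 + Y(-1))/(G(41, -151) + 11020) = (-25638 + 2*(-1)^(3/2)/(-37 - 1))/(2*(-151)*(209 + 41) + 11020) = (-25638 + 2*(-I)/(-38))/(2*(-151)*250 + 11020) = (-25638 + 2*(-I)*(-1/38))/(-75500 + 11020) = (-25638 + I/19)/(-64480) = (-25638 + I/19)*(-1/64480) = 12819/32240 - I/1225120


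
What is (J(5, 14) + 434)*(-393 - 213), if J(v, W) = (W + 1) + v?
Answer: -275124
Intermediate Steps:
J(v, W) = 1 + W + v (J(v, W) = (1 + W) + v = 1 + W + v)
(J(5, 14) + 434)*(-393 - 213) = ((1 + 14 + 5) + 434)*(-393 - 213) = (20 + 434)*(-606) = 454*(-606) = -275124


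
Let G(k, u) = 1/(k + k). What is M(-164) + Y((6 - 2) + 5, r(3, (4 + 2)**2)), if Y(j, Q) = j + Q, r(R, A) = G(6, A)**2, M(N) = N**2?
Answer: 3874321/144 ≈ 26905.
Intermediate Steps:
G(k, u) = 1/(2*k)
r(R, A) = 1/144 (r(R, A) = ((1/2)/6)**2 = ((1/2)*(1/6))**2 = (1/12)**2 = 1/144)
Y(j, Q) = Q + j
M(-164) + Y((6 - 2) + 5, r(3, (4 + 2)**2)) = (-164)**2 + (1/144 + ((6 - 2) + 5)) = 26896 + (1/144 + (4 + 5)) = 26896 + (1/144 + 9) = 26896 + 1297/144 = 3874321/144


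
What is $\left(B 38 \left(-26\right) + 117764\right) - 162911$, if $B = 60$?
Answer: $-104427$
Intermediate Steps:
$\left(B 38 \left(-26\right) + 117764\right) - 162911 = \left(60 \cdot 38 \left(-26\right) + 117764\right) - 162911 = \left(2280 \left(-26\right) + 117764\right) - 162911 = \left(-59280 + 117764\right) - 162911 = 58484 - 162911 = -104427$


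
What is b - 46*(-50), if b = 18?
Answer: 2318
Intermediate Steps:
b - 46*(-50) = 18 - 46*(-50) = 18 + 2300 = 2318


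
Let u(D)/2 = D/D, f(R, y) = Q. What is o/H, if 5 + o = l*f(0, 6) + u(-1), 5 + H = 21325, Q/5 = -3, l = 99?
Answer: -186/2665 ≈ -0.069794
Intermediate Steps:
Q = -15 (Q = 5*(-3) = -15)
f(R, y) = -15
H = 21320 (H = -5 + 21325 = 21320)
u(D) = 2 (u(D) = 2*(D/D) = 2*1 = 2)
o = -1488 (o = -5 + (99*(-15) + 2) = -5 + (-1485 + 2) = -5 - 1483 = -1488)
o/H = -1488/21320 = -1488*1/21320 = -186/2665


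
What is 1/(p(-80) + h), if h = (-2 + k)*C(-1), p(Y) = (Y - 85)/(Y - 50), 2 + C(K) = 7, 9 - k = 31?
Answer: -26/3087 ≈ -0.0084224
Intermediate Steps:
k = -22 (k = 9 - 1*31 = 9 - 31 = -22)
C(K) = 5 (C(K) = -2 + 7 = 5)
p(Y) = (-85 + Y)/(-50 + Y)
h = -120 (h = (-2 - 22)*5 = -24*5 = -120)
1/(p(-80) + h) = 1/((-85 - 80)/(-50 - 80) - 120) = 1/(-165/(-130) - 120) = 1/(-1/130*(-165) - 120) = 1/(33/26 - 120) = 1/(-3087/26) = -26/3087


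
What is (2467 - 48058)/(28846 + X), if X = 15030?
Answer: -6513/6268 ≈ -1.0391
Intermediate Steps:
(2467 - 48058)/(28846 + X) = (2467 - 48058)/(28846 + 15030) = -45591/43876 = -45591*1/43876 = -6513/6268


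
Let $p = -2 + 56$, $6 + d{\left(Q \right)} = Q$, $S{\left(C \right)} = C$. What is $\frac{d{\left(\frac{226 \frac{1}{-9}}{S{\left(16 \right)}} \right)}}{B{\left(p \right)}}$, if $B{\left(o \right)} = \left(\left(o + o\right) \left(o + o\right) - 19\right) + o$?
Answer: $- \frac{545}{842328} \approx -0.00064702$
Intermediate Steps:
$d{\left(Q \right)} = -6 + Q$
$p = 54$
$B{\left(o \right)} = -19 + o + 4 o^{2}$ ($B{\left(o \right)} = \left(2 o 2 o - 19\right) + o = \left(4 o^{2} - 19\right) + o = \left(-19 + 4 o^{2}\right) + o = -19 + o + 4 o^{2}$)
$\frac{d{\left(\frac{226 \frac{1}{-9}}{S{\left(16 \right)}} \right)}}{B{\left(p \right)}} = \frac{-6 + \frac{226 \frac{1}{-9}}{16}}{-19 + 54 + 4 \cdot 54^{2}} = \frac{-6 + 226 \left(- \frac{1}{9}\right) \frac{1}{16}}{-19 + 54 + 4 \cdot 2916} = \frac{-6 - \frac{113}{72}}{-19 + 54 + 11664} = \frac{-6 - \frac{113}{72}}{11699} = \left(- \frac{545}{72}\right) \frac{1}{11699} = - \frac{545}{842328}$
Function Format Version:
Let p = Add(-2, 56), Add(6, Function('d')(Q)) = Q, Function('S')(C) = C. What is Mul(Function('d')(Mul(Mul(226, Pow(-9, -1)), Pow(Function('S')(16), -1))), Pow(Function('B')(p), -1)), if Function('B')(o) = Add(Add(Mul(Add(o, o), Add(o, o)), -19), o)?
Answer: Rational(-545, 842328) ≈ -0.00064702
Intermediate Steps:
Function('d')(Q) = Add(-6, Q)
p = 54
Function('B')(o) = Add(-19, o, Mul(4, Pow(o, 2))) (Function('B')(o) = Add(Add(Mul(Mul(2, o), Mul(2, o)), -19), o) = Add(Add(Mul(4, Pow(o, 2)), -19), o) = Add(Add(-19, Mul(4, Pow(o, 2))), o) = Add(-19, o, Mul(4, Pow(o, 2))))
Mul(Function('d')(Mul(Mul(226, Pow(-9, -1)), Pow(Function('S')(16), -1))), Pow(Function('B')(p), -1)) = Mul(Add(-6, Mul(Mul(226, Pow(-9, -1)), Pow(16, -1))), Pow(Add(-19, 54, Mul(4, Pow(54, 2))), -1)) = Mul(Add(-6, Mul(Mul(226, Rational(-1, 9)), Rational(1, 16))), Pow(Add(-19, 54, Mul(4, 2916)), -1)) = Mul(Add(-6, Mul(Rational(-226, 9), Rational(1, 16))), Pow(Add(-19, 54, 11664), -1)) = Mul(Add(-6, Rational(-113, 72)), Pow(11699, -1)) = Mul(Rational(-545, 72), Rational(1, 11699)) = Rational(-545, 842328)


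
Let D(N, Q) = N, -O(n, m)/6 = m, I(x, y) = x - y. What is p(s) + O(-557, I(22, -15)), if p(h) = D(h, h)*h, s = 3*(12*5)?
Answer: 32178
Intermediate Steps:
O(n, m) = -6*m
s = 180 (s = 3*60 = 180)
p(h) = h² (p(h) = h*h = h²)
p(s) + O(-557, I(22, -15)) = 180² - 6*(22 - 1*(-15)) = 32400 - 6*(22 + 15) = 32400 - 6*37 = 32400 - 222 = 32178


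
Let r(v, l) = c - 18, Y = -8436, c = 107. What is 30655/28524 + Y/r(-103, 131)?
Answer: -237900169/2538636 ≈ -93.712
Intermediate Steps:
r(v, l) = 89 (r(v, l) = 107 - 18 = 89)
30655/28524 + Y/r(-103, 131) = 30655/28524 - 8436/89 = -237900169/2538636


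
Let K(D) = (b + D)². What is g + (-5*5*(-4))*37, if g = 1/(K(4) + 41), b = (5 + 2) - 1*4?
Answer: 333001/90 ≈ 3700.0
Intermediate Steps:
b = 3 (b = 7 - 4 = 3)
K(D) = (3 + D)²
g = 1/90 (g = 1/((3 + 4)² + 41) = 1/(7² + 41) = 1/(49 + 41) = 1/90 ≈ 0.011111)
g + (-5*5*(-4))*37 = 1/90 + (-5*5*(-4))*37 = 1/90 - 25*(-4)*37 = 1/90 + 100*37 = 1/90 + 3700 = 333001/90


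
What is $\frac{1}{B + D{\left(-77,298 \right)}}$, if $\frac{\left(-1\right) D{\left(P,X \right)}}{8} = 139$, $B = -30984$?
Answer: $- \frac{1}{32096} \approx -3.1157 \cdot 10^{-5}$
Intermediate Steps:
$D{\left(P,X \right)} = -1112$ ($D{\left(P,X \right)} = \left(-8\right) 139 = -1112$)
$\frac{1}{B + D{\left(-77,298 \right)}} = \frac{1}{-30984 - 1112} = \frac{1}{-32096} = - \frac{1}{32096}$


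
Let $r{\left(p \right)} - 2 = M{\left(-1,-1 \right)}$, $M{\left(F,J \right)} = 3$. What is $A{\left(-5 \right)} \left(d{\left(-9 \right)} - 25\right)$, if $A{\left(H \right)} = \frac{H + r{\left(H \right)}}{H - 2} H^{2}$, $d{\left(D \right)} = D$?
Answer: $0$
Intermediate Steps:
$r{\left(p \right)} = 5$ ($r{\left(p \right)} = 2 + 3 = 5$)
$A{\left(H \right)} = \frac{H^{2} \left(5 + H\right)}{-2 + H}$ ($A{\left(H \right)} = \frac{H + 5}{H - 2} H^{2} = \frac{5 + H}{-2 + H} H^{2} = \frac{H^{2} \left(5 + H\right)}{-2 + H}$)
$A{\left(-5 \right)} \left(d{\left(-9 \right)} - 25\right) = \frac{\left(-5\right)^{2} \left(5 - 5\right)}{-2 - 5} \left(-9 - 25\right) = 25 \frac{1}{-7} \cdot 0 \left(-34\right) = 25 \left(- \frac{1}{7}\right) 0 \left(-34\right) = 0 \left(-34\right) = 0$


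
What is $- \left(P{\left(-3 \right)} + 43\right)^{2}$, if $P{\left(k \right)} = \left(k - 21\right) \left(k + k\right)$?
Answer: $-34969$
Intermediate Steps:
$P{\left(k \right)} = 2 k \left(-21 + k\right)$ ($P{\left(k \right)} = \left(-21 + k\right) 2 k = 2 k \left(-21 + k\right)$)
$- \left(P{\left(-3 \right)} + 43\right)^{2} = - \left(2 \left(-3\right) \left(-21 - 3\right) + 43\right)^{2} = - \left(2 \left(-3\right) \left(-24\right) + 43\right)^{2} = - \left(144 + 43\right)^{2} = - 187^{2} = \left(-1\right) 34969 = -34969$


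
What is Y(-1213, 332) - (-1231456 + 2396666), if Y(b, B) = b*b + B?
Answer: 306491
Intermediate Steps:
Y(b, B) = B + b**2 (Y(b, B) = b**2 + B = B + b**2)
Y(-1213, 332) - (-1231456 + 2396666) = (332 + (-1213)**2) - (-1231456 + 2396666) = (332 + 1471369) - 1*1165210 = 1471701 - 1165210 = 306491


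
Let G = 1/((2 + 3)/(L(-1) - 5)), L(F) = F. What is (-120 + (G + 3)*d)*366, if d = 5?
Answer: -40626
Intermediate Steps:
G = -6/5 (G = 1/((2 + 3)/(-1 - 5)) = 1/(5/(-6)) = 1/(5*(-1/6)) = 1/(-5/6) = -6/5 ≈ -1.2000)
(-120 + (G + 3)*d)*366 = (-120 + (-6/5 + 3)*5)*366 = (-120 + (9/5)*5)*366 = (-120 + 9)*366 = -111*366 = -40626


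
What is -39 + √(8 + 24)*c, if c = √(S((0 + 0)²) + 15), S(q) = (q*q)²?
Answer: -39 + 4*√30 ≈ -17.091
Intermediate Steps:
S(q) = q⁴ (S(q) = (q²)² = q⁴)
c = √15 (c = √(((0 + 0)²)⁴ + 15) = √((0²)⁴ + 15) = √(0⁴ + 15) = √(0 + 15) = √15 ≈ 3.8730)
-39 + √(8 + 24)*c = -39 + √(8 + 24)*√15 = -39 + √32*√15 = -39 + (4*√2)*√15 = -39 + 4*√30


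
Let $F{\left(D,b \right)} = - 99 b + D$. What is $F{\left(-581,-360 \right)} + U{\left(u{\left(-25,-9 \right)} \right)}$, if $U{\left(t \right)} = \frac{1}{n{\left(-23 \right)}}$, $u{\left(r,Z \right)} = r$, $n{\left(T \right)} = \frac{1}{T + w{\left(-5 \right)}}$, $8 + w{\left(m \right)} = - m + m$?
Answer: $35028$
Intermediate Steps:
$w{\left(m \right)} = -8$ ($w{\left(m \right)} = -8 + \left(- m + m\right) = -8 + 0 = -8$)
$F{\left(D,b \right)} = D - 99 b$
$n{\left(T \right)} = \frac{1}{-8 + T}$ ($n{\left(T \right)} = \frac{1}{T - 8} = \frac{1}{-8 + T}$)
$U{\left(t \right)} = -31$ ($U{\left(t \right)} = \frac{1}{\frac{1}{-8 - 23}} = \frac{1}{\frac{1}{-31}} = \frac{1}{- \frac{1}{31}} = -31$)
$F{\left(-581,-360 \right)} + U{\left(u{\left(-25,-9 \right)} \right)} = \left(-581 - -35640\right) - 31 = \left(-581 + 35640\right) - 31 = 35059 - 31 = 35028$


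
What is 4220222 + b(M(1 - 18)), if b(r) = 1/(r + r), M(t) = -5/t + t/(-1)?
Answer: 2481490553/588 ≈ 4.2202e+6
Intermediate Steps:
M(t) = -t - 5/t (M(t) = -5/t + t*(-1) = -5/t - t = -t - 5/t)
b(r) = 1/(2*r)
4220222 + b(M(1 - 18)) = 4220222 + 1/(2*(-(1 - 18) - 5/(1 - 18))) = 4220222 + 1/(2*(-1*(-17) - 5/(-17))) = 4220222 + 1/(2*(17 - 5*(-1/17))) = 4220222 + 1/(2*(17 + 5/17)) = 4220222 + 1/(2*(294/17)) = 4220222 + (1/2)*(17/294) = 4220222 + 17/588 = 2481490553/588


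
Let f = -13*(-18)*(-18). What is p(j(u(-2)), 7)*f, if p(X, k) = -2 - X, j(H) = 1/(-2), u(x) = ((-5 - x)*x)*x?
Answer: 6318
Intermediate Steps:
u(x) = x²*(-5 - x) (u(x) = (x*(-5 - x))*x = x²*(-5 - x))
j(H) = -½
f = -4212 (f = 234*(-18) = -4212)
p(j(u(-2)), 7)*f = (-2 - 1*(-½))*(-4212) = (-2 + ½)*(-4212) = -3/2*(-4212) = 6318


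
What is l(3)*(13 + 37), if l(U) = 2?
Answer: 100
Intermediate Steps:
l(3)*(13 + 37) = 2*(13 + 37) = 2*50 = 100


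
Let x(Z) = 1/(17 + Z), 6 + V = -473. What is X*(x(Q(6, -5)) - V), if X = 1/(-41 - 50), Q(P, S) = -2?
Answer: -7186/1365 ≈ -5.2645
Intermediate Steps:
V = -479 (V = -6 - 473 = -479)
X = -1/91 (X = 1/(-91) = -1/91 ≈ -0.010989)
X*(x(Q(6, -5)) - V) = -(1/(17 - 2) - 1*(-479))/91 = -(1/15 + 479)/91 = -1/91*7186/15 = -7186/1365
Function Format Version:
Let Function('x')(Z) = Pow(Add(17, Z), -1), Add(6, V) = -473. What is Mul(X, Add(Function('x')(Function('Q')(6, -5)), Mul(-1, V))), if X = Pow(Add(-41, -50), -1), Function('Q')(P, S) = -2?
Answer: Rational(-7186, 1365) ≈ -5.2645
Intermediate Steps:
V = -479 (V = Add(-6, -473) = -479)
X = Rational(-1, 91) (X = Pow(-91, -1) = Rational(-1, 91) ≈ -0.010989)
Mul(X, Add(Function('x')(Function('Q')(6, -5)), Mul(-1, V))) = Mul(Rational(-1, 91), Add(Pow(Add(17, -2), -1), Mul(-1, -479))) = Mul(Rational(-1, 91), Add(Pow(15, -1), 479)) = Mul(Rational(-1, 91), Add(Rational(1, 15), 479)) = Mul(Rational(-1, 91), Rational(7186, 15)) = Rational(-7186, 1365)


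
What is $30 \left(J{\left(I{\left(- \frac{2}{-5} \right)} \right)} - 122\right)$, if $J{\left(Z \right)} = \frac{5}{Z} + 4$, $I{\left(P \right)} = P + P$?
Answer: $- \frac{6705}{2} \approx -3352.5$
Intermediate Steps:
$I{\left(P \right)} = 2 P$
$J{\left(Z \right)} = 4 + \frac{5}{Z}$
$30 \left(J{\left(I{\left(- \frac{2}{-5} \right)} \right)} - 122\right) = 30 \left(\left(4 + \frac{5}{2 \left(- \frac{2}{-5}\right)}\right) - 122\right) = 30 \left(\left(4 + \frac{5}{2 \left(\left(-2\right) \left(- \frac{1}{5}\right)\right)}\right) - 122\right) = 30 \left(\left(4 + \frac{5}{2 \cdot \frac{2}{5}}\right) - 122\right) = 30 \left(\left(4 + \frac{5}{\frac{4}{5}}\right) - 122\right) = 30 \left(\left(4 + 5 \cdot \frac{5}{4}\right) - 122\right) = 30 \left(\left(4 + \frac{25}{4}\right) - 122\right) = 30 \left(\frac{41}{4} - 122\right) = 30 \left(- \frac{447}{4}\right) = - \frac{6705}{2}$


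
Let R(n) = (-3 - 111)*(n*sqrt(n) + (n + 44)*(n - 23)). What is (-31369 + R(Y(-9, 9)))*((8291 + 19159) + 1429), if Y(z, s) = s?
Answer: 1448021939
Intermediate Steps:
R(n) = -114*n**(3/2) - 114*(-23 + n)*(44 + n) (R(n) = -114*(n**(3/2) + (44 + n)*(-23 + n)) = -114*(n**(3/2) + (-23 + n)*(44 + n)) = -114*n**(3/2) - 114*(-23 + n)*(44 + n))
(-31369 + R(Y(-9, 9)))*((8291 + 19159) + 1429) = (-31369 + (115368 - 2394*9 - 114*9**2 - 114*9**(3/2)))*((8291 + 19159) + 1429) = (-31369 + (115368 - 21546 - 114*81 - 114*27))*(27450 + 1429) = (-31369 + (115368 - 21546 - 9234 - 3078))*28879 = (-31369 + 81510)*28879 = 50141*28879 = 1448021939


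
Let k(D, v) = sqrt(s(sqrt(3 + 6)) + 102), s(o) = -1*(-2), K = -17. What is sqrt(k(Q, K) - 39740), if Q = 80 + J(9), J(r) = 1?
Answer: sqrt(-39740 + 2*sqrt(26)) ≈ 199.32*I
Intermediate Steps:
s(o) = 2
Q = 81 (Q = 80 + 1 = 81)
k(D, v) = 2*sqrt(26) (k(D, v) = sqrt(2 + 102) = sqrt(104) = 2*sqrt(26))
sqrt(k(Q, K) - 39740) = sqrt(2*sqrt(26) - 39740) = sqrt(-39740 + 2*sqrt(26))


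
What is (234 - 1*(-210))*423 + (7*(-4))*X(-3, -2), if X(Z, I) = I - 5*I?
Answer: 187588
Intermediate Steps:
X(Z, I) = -4*I
(234 - 1*(-210))*423 + (7*(-4))*X(-3, -2) = (234 - 1*(-210))*423 + (7*(-4))*(-4*(-2)) = (234 + 210)*423 - 28*8 = 444*423 - 224 = 187812 - 224 = 187588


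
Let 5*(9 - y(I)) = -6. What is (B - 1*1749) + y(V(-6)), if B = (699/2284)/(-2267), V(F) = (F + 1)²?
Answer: -45016040127/25889140 ≈ -1738.8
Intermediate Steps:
V(F) = (1 + F)²
B = -699/5177828 (B = (699*(1/2284))*(-1/2267) = (699/2284)*(-1/2267) = -699/5177828 ≈ -0.00013500)
y(I) = 51/5 (y(I) = 9 - ⅕*(-6) = 9 + 6/5 = 51/5)
(B - 1*1749) + y(V(-6)) = (-699/5177828 - 1*1749) + 51/5 = (-699/5177828 - 1749) + 51/5 = -9056021871/5177828 + 51/5 = -45016040127/25889140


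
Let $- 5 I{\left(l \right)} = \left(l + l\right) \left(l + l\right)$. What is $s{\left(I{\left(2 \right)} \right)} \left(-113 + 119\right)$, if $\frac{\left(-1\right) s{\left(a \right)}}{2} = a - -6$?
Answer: $- \frac{168}{5} \approx -33.6$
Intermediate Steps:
$I{\left(l \right)} = - \frac{4 l^{2}}{5}$ ($I{\left(l \right)} = - \frac{\left(l + l\right) \left(l + l\right)}{5} = - \frac{2 l 2 l}{5} = - \frac{4 l^{2}}{5}$)
$s{\left(a \right)} = -12 - 2 a$ ($s{\left(a \right)} = - 2 \left(a - -6\right) = - 2 \left(a + 6\right) = - 2 \left(6 + a\right) = -12 - 2 a$)
$s{\left(I{\left(2 \right)} \right)} \left(-113 + 119\right) = \left(-12 - 2 \left(- \frac{4 \cdot 2^{2}}{5}\right)\right) \left(-113 + 119\right) = \left(-12 - 2 \left(\left(- \frac{4}{5}\right) 4\right)\right) 6 = \left(-12 - - \frac{32}{5}\right) 6 = \left(-12 + \frac{32}{5}\right) 6 = \left(- \frac{28}{5}\right) 6 = - \frac{168}{5}$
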